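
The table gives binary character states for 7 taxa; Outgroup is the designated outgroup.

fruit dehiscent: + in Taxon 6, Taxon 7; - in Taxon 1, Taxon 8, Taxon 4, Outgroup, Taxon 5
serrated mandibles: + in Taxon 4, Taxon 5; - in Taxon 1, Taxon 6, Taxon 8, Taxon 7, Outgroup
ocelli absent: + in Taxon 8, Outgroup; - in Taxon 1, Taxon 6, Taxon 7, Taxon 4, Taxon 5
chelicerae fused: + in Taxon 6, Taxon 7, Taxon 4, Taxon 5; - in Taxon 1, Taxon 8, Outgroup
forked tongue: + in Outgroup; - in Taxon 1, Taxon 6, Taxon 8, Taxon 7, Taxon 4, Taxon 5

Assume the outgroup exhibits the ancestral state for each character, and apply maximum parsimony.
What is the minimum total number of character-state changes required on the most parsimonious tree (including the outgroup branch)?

5

Character polarity is set by the outgroup: the derived state is whichever differs from the outgroup's state, so for ocelli absent, forked tongue the derived state is '-', and for the remaining characters it is '+'.
Only Taxon 6 and Taxon 7 show the derived state '+' for fruit dehiscent, supporting them as a clade.
serrated mandibles: derived state '+' in Taxon 4 and Taxon 5 only — synapomorphy for {Taxon 4, Taxon 5}.
Only Taxon 1, Taxon 4, Taxon 5, Taxon 6, and Taxon 7 show the derived state '-' for ocelli absent, supporting them as a clade.
Only Taxon 4, Taxon 5, Taxon 6, and Taxon 7 show the derived state '+' for chelicerae fused, supporting them as a clade.
All ingroup taxa share the derived state '-' for forked tongue; it defines the ingroup but does not resolve relationships within it.
Most parsimonious ingroup topology: ((((Taxon 5,Taxon 4),(Taxon 6,Taxon 7)),Taxon 1),Taxon 8).
Changes per character on this tree: fruit dehiscent: 1; serrated mandibles: 1; ocelli absent: 1; chelicerae fused: 1; forked tongue: 1.
Total = 5.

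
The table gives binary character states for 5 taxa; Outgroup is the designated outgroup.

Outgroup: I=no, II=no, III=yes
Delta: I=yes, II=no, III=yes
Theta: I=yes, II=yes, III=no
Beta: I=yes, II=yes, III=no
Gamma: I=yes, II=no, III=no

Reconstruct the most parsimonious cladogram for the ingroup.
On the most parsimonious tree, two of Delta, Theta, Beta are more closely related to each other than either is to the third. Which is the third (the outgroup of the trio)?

Character polarity is set by the outgroup: the derived state is whichever differs from the outgroup's state, so for III the derived state is 'no', and for the remaining characters it is 'yes'.
All ingroup taxa share the derived state 'yes' for I; it defines the ingroup but does not resolve relationships within it.
Only Beta and Theta show the derived state 'yes' for II, supporting them as a clade.
Only Beta, Gamma, and Theta show the derived state 'no' for III, supporting them as a clade.
Most parsimonious ingroup topology: (Delta,((Theta,Beta),Gamma)).
Beta and Theta share a more recent common ancestor with each other than either does with Delta, so Delta is the least closely related of the three.

Delta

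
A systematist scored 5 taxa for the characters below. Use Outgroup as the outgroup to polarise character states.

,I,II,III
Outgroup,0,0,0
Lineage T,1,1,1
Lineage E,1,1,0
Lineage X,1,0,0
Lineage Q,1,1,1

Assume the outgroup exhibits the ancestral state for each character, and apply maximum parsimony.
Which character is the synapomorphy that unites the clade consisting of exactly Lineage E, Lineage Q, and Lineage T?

II

The outgroup has state '0' for every character, so '1' is the derived state throughout.
I (derived state '1') is shared by all ingroup taxa — unites the whole ingroup.
Only Lineage E, Lineage Q, and Lineage T show the derived state '1' for II, supporting them as a clade.
III: derived state '1' in Lineage Q and Lineage T only — synapomorphy for {Lineage Q, Lineage T}.
Most parsimonious ingroup topology: (((Lineage T,Lineage Q),Lineage E),Lineage X).
The clade {Lineage E, Lineage Q, Lineage T} is supported by II: its derived state '1' occurs in exactly those taxa and in no other taxon (including the outgroup).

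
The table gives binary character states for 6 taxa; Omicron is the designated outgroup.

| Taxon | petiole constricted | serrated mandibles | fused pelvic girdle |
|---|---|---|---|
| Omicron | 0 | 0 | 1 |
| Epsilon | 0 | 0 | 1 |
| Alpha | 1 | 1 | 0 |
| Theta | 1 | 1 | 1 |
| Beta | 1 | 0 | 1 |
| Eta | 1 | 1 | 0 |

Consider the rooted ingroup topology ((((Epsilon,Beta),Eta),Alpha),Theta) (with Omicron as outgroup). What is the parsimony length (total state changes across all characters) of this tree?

Map each character onto ((((Epsilon,Beta),Eta),Alpha),Theta) (rooted by Omicron) and count the minimum state changes it requires (Fitch parsimony):
petiole constricted: 2; serrated mandibles: 2; fused pelvic girdle: 2.
Total tree length = 6.

6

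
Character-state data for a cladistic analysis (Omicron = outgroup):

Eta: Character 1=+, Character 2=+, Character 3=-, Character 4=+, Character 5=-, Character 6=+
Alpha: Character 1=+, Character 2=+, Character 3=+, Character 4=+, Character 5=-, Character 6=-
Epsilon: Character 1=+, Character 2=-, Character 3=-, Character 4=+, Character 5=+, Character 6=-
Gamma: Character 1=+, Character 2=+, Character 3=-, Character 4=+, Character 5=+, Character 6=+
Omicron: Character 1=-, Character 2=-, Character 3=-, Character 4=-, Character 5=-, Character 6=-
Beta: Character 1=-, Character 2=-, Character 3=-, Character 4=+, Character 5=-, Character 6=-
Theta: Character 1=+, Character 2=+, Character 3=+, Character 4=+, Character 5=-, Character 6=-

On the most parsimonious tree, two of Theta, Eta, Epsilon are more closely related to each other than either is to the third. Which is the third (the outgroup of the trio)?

Epsilon

The outgroup has state '-' for every character, so '+' is the derived state throughout.
Character 1 (derived state '+') is shared by Alpha, Epsilon, Eta, Gamma, and Theta — a synapomorphy uniting that clade.
Only Alpha, Eta, Gamma, and Theta show the derived state '+' for Character 2, supporting them as a clade.
Character 3: derived state '+' in Alpha and Theta only — synapomorphy for {Alpha, Theta}.
All ingroup taxa share the derived state '+' for Character 4; it defines the ingroup but does not resolve relationships within it.
Character 5 groups Epsilon and Gamma, which is incompatible with the clades supported by the remaining characters; treating it as convergent (homoplasy) costs fewer steps than any alternative tree.
Character 6: derived state '+' in Eta and Gamma only — synapomorphy for {Eta, Gamma}.
Most parsimonious ingroup topology: ((Epsilon,((Eta,Gamma),(Theta,Alpha))),Beta).
Theta and Eta share a more recent common ancestor with each other than either does with Epsilon, so Epsilon is the least closely related of the three.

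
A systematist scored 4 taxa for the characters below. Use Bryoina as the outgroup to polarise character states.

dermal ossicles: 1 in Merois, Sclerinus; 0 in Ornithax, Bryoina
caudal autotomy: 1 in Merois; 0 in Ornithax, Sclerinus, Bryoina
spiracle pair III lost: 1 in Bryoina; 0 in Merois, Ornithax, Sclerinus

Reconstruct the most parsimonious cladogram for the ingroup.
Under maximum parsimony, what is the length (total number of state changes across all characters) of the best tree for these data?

3

Character polarity is set by the outgroup: the derived state is whichever differs from the outgroup's state, so for spiracle pair III lost the derived state is '0', and for the remaining characters it is '1'.
dermal ossicles (derived state '1') is shared by Merois and Sclerinus — a synapomorphy uniting that clade.
caudal autotomy: derived state '1' in Merois only — an autapomorphy, so it tells us nothing about relationships among taxa.
All ingroup taxa share the derived state '0' for spiracle pair III lost; it defines the ingroup but does not resolve relationships within it.
Most parsimonious ingroup topology: ((Sclerinus,Merois),Ornithax).
Changes per character on this tree: dermal ossicles: 1; caudal autotomy: 1; spiracle pair III lost: 1.
Total = 3.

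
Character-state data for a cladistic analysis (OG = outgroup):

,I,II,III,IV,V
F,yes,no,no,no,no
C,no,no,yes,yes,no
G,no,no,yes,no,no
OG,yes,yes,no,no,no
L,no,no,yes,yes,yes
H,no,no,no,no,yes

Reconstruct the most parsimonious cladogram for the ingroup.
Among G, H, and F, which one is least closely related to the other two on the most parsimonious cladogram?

F

Character polarity is set by the outgroup: the derived state is whichever differs from the outgroup's state, so for I, II the derived state is 'no', and for the remaining characters it is 'yes'.
I: derived state 'no' in C, G, H, and L only — synapomorphy for {C, G, H, L}.
All ingroup taxa share the derived state 'no' for II; it defines the ingroup but does not resolve relationships within it.
III (derived state 'yes') is shared by C, G, and L — a synapomorphy uniting that clade.
IV: derived state 'yes' in C and L only — synapomorphy for {C, L}.
V (state 'yes') occurs in H and L but conflicts with the nesting implied by the other characters — most parsimoniously interpreted as homoplasy.
Most parsimonious ingroup topology: ((H,((L,C),G)),F).
H and G share a more recent common ancestor with each other than either does with F, so F is the least closely related of the three.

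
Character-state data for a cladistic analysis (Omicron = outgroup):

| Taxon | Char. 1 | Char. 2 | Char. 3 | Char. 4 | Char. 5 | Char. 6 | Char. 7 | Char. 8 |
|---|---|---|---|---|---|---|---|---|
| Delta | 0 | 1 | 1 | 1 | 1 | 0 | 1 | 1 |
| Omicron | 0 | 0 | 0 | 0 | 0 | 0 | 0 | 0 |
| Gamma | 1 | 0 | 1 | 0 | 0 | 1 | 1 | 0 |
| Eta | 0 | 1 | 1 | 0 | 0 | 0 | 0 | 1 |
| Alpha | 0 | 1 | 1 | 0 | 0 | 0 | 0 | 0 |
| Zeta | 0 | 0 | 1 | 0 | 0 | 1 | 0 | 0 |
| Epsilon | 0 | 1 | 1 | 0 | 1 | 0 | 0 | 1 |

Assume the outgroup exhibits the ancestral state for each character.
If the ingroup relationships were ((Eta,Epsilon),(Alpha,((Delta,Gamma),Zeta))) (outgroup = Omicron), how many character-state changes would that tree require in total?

Map each character onto ((Eta,Epsilon),(Alpha,((Delta,Gamma),Zeta))) (rooted by Omicron) and count the minimum state changes it requires (Fitch parsimony):
Char. 1: 1; Char. 2: 3; Char. 3: 1; Char. 4: 1; Char. 5: 2; Char. 6: 2; Char. 7: 1; Char. 8: 2.
Total tree length = 13.

13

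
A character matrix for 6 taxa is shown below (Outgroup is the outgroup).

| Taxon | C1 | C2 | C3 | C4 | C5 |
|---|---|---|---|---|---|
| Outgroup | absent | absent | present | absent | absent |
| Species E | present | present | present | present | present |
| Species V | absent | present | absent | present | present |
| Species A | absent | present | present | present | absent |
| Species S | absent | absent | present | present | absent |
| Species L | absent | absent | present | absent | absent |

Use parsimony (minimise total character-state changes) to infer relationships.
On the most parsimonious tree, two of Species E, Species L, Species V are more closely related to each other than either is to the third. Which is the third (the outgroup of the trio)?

Species L

Character polarity is set by the outgroup: the derived state is whichever differs from the outgroup's state, so for C3 the derived state is 'absent', and for the remaining characters it is 'present'.
C1: derived state 'present' in Species E only — an autapomorphy, so it tells us nothing about relationships among taxa.
Only Species A, Species E, and Species V show the derived state 'present' for C2, supporting them as a clade.
C3: derived state 'absent' in Species V only — an autapomorphy, so it tells us nothing about relationships among taxa.
C4: derived state 'present' in Species A, Species E, Species S, and Species V only — synapomorphy for {Species A, Species E, Species S, Species V}.
C5 (derived state 'present') is shared by Species E and Species V — a synapomorphy uniting that clade.
Most parsimonious ingroup topology: ((((Species E,Species V),Species A),Species S),Species L).
Species E and Species V share a more recent common ancestor with each other than either does with Species L, so Species L is the least closely related of the three.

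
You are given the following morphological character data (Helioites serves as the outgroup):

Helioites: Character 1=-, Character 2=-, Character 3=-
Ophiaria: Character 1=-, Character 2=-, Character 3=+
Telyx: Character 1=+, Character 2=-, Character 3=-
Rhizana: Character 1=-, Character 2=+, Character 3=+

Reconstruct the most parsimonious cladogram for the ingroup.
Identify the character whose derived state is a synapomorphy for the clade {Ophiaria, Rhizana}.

Character 3

The outgroup has state '-' for every character, so '+' is the derived state throughout.
Character 1 (derived state '+') is unique to Telyx (autapomorphy; uninformative for grouping).
Character 2 (derived state '+') is unique to Rhizana (autapomorphy; uninformative for grouping).
Character 3 (derived state '+') is shared by Ophiaria and Rhizana — a synapomorphy uniting that clade.
Most parsimonious ingroup topology: ((Ophiaria,Rhizana),Telyx).
The clade {Ophiaria, Rhizana} is supported by Character 3: its derived state '+' occurs in exactly those taxa and in no other taxon (including the outgroup).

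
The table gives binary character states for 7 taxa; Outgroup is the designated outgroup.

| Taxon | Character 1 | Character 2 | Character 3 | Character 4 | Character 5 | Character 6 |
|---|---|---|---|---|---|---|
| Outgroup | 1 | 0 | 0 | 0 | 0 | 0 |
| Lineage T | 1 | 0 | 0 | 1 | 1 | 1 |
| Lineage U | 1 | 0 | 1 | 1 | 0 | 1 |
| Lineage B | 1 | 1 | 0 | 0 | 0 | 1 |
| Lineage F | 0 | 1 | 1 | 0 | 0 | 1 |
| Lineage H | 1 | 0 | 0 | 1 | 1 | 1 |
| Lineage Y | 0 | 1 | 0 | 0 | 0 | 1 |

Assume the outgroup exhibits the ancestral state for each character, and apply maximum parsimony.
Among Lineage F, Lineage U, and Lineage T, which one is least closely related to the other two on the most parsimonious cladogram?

Character polarity is set by the outgroup: the derived state is whichever differs from the outgroup's state, so for Character 1 the derived state is '0', and for the remaining characters it is '1'.
Only Lineage F and Lineage Y show the derived state '0' for Character 1, supporting them as a clade.
Only Lineage B, Lineage F, and Lineage Y show the derived state '1' for Character 2, supporting them as a clade.
Character 3 (state '1') occurs in Lineage F and Lineage U but conflicts with the nesting implied by the other characters — most parsimoniously interpreted as homoplasy.
Character 4 (derived state '1') is shared by Lineage H, Lineage T, and Lineage U — a synapomorphy uniting that clade.
Character 5 (derived state '1') is shared by Lineage H and Lineage T — a synapomorphy uniting that clade.
All ingroup taxa share the derived state '1' for Character 6; it defines the ingroup but does not resolve relationships within it.
Most parsimonious ingroup topology: (((Lineage T,Lineage H),Lineage U),(Lineage B,(Lineage F,Lineage Y))).
Lineage U and Lineage T share a more recent common ancestor with each other than either does with Lineage F, so Lineage F is the least closely related of the three.

Lineage F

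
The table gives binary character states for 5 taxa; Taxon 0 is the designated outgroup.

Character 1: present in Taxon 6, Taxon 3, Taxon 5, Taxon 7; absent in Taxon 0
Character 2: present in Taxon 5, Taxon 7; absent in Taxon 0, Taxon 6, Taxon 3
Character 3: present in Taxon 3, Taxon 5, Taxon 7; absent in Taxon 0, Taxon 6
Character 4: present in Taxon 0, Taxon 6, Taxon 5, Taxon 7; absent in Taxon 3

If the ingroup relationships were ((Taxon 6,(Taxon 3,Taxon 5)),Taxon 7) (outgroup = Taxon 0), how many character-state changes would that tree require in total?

Map each character onto ((Taxon 6,(Taxon 3,Taxon 5)),Taxon 7) (rooted by Taxon 0) and count the minimum state changes it requires (Fitch parsimony):
Character 1: 1; Character 2: 2; Character 3: 2; Character 4: 1.
Total tree length = 6.

6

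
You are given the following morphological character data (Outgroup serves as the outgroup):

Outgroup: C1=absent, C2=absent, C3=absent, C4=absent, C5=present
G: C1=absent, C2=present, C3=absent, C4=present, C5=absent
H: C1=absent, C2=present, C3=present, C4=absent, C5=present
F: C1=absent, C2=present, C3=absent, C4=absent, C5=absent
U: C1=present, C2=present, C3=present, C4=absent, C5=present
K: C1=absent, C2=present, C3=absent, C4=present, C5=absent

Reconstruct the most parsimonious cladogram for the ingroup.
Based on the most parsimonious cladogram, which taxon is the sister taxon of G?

Character polarity is set by the outgroup: the derived state is whichever differs from the outgroup's state, so for C5 the derived state is 'absent', and for the remaining characters it is 'present'.
C1 (derived state 'present') is unique to U (autapomorphy; uninformative for grouping).
All ingroup taxa share the derived state 'present' for C2; it defines the ingroup but does not resolve relationships within it.
C3 (derived state 'present') is shared by H and U — a synapomorphy uniting that clade.
Only G and K show the derived state 'present' for C4, supporting them as a clade.
C5: derived state 'absent' in F, G, and K only — synapomorphy for {F, G, K}.
Most parsimonious ingroup topology: (((G,K),F),(H,U)).
G and K form a cherry on this tree, so they are sister taxa.

K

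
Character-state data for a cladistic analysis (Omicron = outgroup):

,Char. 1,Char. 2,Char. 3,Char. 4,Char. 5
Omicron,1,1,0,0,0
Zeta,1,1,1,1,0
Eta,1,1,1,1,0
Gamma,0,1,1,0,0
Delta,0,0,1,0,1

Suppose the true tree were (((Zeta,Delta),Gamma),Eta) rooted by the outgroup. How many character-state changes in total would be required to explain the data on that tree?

Map each character onto (((Zeta,Delta),Gamma),Eta) (rooted by Omicron) and count the minimum state changes it requires (Fitch parsimony):
Char. 1: 2; Char. 2: 1; Char. 3: 1; Char. 4: 2; Char. 5: 1.
Total tree length = 7.

7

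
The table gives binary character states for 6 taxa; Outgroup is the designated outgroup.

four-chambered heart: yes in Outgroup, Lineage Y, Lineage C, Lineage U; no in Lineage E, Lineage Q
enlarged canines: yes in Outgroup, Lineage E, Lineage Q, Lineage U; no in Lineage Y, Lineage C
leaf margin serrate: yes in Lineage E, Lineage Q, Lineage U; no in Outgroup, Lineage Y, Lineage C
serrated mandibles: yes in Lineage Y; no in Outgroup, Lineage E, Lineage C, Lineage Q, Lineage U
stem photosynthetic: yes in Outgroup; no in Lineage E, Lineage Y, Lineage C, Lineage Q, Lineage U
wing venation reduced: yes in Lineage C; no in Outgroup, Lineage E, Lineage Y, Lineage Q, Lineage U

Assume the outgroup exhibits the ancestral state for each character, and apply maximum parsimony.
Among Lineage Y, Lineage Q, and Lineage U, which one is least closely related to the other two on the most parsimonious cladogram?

Character polarity is set by the outgroup: the derived state is whichever differs from the outgroup's state, so for four-chambered heart, enlarged canines, stem photosynthetic the derived state is 'no', and for the remaining characters it is 'yes'.
Only Lineage E and Lineage Q show the derived state 'no' for four-chambered heart, supporting them as a clade.
enlarged canines: derived state 'no' in Lineage C and Lineage Y only — synapomorphy for {Lineage C, Lineage Y}.
leaf margin serrate: derived state 'yes' in Lineage E, Lineage Q, and Lineage U only — synapomorphy for {Lineage E, Lineage Q, Lineage U}.
serrated mandibles: derived state 'yes' in Lineage Y only — an autapomorphy, so it tells us nothing about relationships among taxa.
stem photosynthetic (derived state 'no') is shared by all ingroup taxa — unites the whole ingroup.
wing venation reduced: derived state 'yes' in Lineage C only — an autapomorphy, so it tells us nothing about relationships among taxa.
Most parsimonious ingroup topology: (((Lineage E,Lineage Q),Lineage U),(Lineage Y,Lineage C)).
Lineage U and Lineage Q share a more recent common ancestor with each other than either does with Lineage Y, so Lineage Y is the least closely related of the three.

Lineage Y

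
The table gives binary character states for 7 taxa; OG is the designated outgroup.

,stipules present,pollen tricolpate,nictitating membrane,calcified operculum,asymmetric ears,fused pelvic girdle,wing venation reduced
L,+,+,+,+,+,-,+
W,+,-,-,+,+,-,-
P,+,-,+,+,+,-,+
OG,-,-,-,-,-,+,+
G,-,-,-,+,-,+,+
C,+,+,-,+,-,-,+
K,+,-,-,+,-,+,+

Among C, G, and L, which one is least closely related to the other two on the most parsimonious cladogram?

Character polarity is set by the outgroup: the derived state is whichever differs from the outgroup's state, so for fused pelvic girdle, wing venation reduced the derived state is '-', and for the remaining characters it is '+'.
Only C, K, L, P, and W show the derived state '+' for stipules present, supporting them as a clade.
pollen tricolpate groups C and L, which is incompatible with the clades supported by the remaining characters; treating it as convergent (homoplasy) costs fewer steps than any alternative tree.
Only L and P show the derived state '+' for nictitating membrane, supporting them as a clade.
calcified operculum (derived state '+') is shared by all ingroup taxa — unites the whole ingroup.
Only L, P, and W show the derived state '+' for asymmetric ears, supporting them as a clade.
fused pelvic girdle: derived state '-' in C, L, P, and W only — synapomorphy for {C, L, P, W}.
wing venation reduced: derived state '-' in W only — an autapomorphy, so it tells us nothing about relationships among taxa.
Most parsimonious ingroup topology: (((((P,L),W),C),K),G).
L and C share a more recent common ancestor with each other than either does with G, so G is the least closely related of the three.

G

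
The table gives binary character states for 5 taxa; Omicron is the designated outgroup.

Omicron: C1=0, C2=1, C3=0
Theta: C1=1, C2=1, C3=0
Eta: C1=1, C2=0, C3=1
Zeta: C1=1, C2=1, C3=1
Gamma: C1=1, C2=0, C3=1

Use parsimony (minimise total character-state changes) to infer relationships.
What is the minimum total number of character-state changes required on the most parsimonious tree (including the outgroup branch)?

Character polarity is set by the outgroup: the derived state is whichever differs from the outgroup's state, so for C2 the derived state is '0', and for the remaining characters it is '1'.
All ingroup taxa share the derived state '1' for C1; it defines the ingroup but does not resolve relationships within it.
C2 (derived state '0') is shared by Eta and Gamma — a synapomorphy uniting that clade.
C3 (derived state '1') is shared by Eta, Gamma, and Zeta — a synapomorphy uniting that clade.
Most parsimonious ingroup topology: (Theta,((Eta,Gamma),Zeta)).
Changes per character on this tree: C1: 1; C2: 1; C3: 1.
Total = 3.

3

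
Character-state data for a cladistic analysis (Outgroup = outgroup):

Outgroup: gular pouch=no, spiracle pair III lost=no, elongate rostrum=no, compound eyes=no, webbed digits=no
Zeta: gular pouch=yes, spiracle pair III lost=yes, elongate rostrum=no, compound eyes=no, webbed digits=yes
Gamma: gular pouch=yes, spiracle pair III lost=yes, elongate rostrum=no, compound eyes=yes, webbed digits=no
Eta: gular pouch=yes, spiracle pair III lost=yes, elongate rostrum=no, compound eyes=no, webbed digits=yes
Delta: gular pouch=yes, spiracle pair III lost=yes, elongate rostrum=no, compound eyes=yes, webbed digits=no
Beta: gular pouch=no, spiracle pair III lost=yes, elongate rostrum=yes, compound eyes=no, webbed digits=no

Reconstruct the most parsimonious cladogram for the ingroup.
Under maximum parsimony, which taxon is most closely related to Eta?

The outgroup has state 'no' for every character, so 'yes' is the derived state throughout.
Only Delta, Eta, Gamma, and Zeta show the derived state 'yes' for gular pouch, supporting them as a clade.
All ingroup taxa share the derived state 'yes' for spiracle pair III lost; it defines the ingroup but does not resolve relationships within it.
elongate rostrum (derived state 'yes') is unique to Beta (autapomorphy; uninformative for grouping).
compound eyes (derived state 'yes') is shared by Delta and Gamma — a synapomorphy uniting that clade.
webbed digits (derived state 'yes') is shared by Eta and Zeta — a synapomorphy uniting that clade.
Most parsimonious ingroup topology: (((Zeta,Eta),(Gamma,Delta)),Beta).
Eta and Zeta form a cherry on this tree, so they are sister taxa.

Zeta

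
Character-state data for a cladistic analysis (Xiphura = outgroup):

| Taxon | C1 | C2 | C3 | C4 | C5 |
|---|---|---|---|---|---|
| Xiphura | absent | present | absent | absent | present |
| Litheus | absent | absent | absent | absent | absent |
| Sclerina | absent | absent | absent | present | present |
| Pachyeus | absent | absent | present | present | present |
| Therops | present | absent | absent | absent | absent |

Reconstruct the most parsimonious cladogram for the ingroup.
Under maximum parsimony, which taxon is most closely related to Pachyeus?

Character polarity is set by the outgroup: the derived state is whichever differs from the outgroup's state, so for C2, C5 the derived state is 'absent', and for the remaining characters it is 'present'.
C1: derived state 'present' in Therops only — an autapomorphy, so it tells us nothing about relationships among taxa.
C2 (derived state 'absent') is shared by all ingroup taxa — unites the whole ingroup.
C3 (derived state 'present') is unique to Pachyeus (autapomorphy; uninformative for grouping).
Only Pachyeus and Sclerina show the derived state 'present' for C4, supporting them as a clade.
C5: derived state 'absent' in Litheus and Therops only — synapomorphy for {Litheus, Therops}.
Most parsimonious ingroup topology: ((Litheus,Therops),(Sclerina,Pachyeus)).
Pachyeus and Sclerina form a cherry on this tree, so they are sister taxa.

Sclerina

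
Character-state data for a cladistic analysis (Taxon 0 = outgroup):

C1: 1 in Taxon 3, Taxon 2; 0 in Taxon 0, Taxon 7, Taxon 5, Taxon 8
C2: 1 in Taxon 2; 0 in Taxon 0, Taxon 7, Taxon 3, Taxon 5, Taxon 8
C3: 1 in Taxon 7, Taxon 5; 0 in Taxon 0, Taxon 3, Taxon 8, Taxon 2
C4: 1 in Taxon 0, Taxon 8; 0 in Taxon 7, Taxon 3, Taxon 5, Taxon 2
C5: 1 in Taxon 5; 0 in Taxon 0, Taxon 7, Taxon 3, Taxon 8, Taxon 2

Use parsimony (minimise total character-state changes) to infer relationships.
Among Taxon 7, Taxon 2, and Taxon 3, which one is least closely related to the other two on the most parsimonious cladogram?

Character polarity is set by the outgroup: the derived state is whichever differs from the outgroup's state, so for C4 the derived state is '0', and for the remaining characters it is '1'.
Only Taxon 2 and Taxon 3 show the derived state '1' for C1, supporting them as a clade.
C2: derived state '1' in Taxon 2 only — an autapomorphy, so it tells us nothing about relationships among taxa.
Only Taxon 5 and Taxon 7 show the derived state '1' for C3, supporting them as a clade.
C4 (derived state '0') is shared by Taxon 2, Taxon 3, Taxon 5, and Taxon 7 — a synapomorphy uniting that clade.
C5 (derived state '1') is unique to Taxon 5 (autapomorphy; uninformative for grouping).
Most parsimonious ingroup topology: (((Taxon 7,Taxon 5),(Taxon 3,Taxon 2)),Taxon 8).
Taxon 3 and Taxon 2 share a more recent common ancestor with each other than either does with Taxon 7, so Taxon 7 is the least closely related of the three.

Taxon 7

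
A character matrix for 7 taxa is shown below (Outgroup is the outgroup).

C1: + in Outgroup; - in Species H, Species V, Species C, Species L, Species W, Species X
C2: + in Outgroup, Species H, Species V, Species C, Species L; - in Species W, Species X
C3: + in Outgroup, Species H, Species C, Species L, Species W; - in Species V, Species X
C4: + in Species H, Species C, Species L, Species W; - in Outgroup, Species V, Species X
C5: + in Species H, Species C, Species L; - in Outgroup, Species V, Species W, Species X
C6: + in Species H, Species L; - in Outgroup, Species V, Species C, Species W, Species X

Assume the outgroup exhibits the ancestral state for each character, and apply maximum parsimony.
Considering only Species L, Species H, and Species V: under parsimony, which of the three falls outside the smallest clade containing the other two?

Character polarity is set by the outgroup: the derived state is whichever differs from the outgroup's state, so for C1, C2, C3 the derived state is '-', and for the remaining characters it is '+'.
All ingroup taxa share the derived state '-' for C1; it defines the ingroup but does not resolve relationships within it.
C2 (state '-') occurs in Species W and Species X but conflicts with the nesting implied by the other characters — most parsimoniously interpreted as homoplasy.
Only Species V and Species X show the derived state '-' for C3, supporting them as a clade.
C4 (derived state '+') is shared by Species C, Species H, Species L, and Species W — a synapomorphy uniting that clade.
C5 (derived state '+') is shared by Species C, Species H, and Species L — a synapomorphy uniting that clade.
Only Species H and Species L show the derived state '+' for C6, supporting them as a clade.
Most parsimonious ingroup topology: ((((Species H,Species L),Species C),Species W),(Species V,Species X)).
Species H and Species L share a more recent common ancestor with each other than either does with Species V, so Species V is the least closely related of the three.

Species V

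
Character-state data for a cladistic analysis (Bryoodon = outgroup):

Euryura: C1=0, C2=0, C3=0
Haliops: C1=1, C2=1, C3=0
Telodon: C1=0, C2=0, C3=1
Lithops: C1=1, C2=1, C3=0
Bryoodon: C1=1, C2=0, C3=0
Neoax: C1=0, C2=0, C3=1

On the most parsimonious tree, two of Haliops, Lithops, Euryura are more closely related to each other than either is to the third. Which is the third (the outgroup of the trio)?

Euryura

Character polarity is set by the outgroup: the derived state is whichever differs from the outgroup's state, so for C1 the derived state is '0', and for the remaining characters it is '1'.
Only Euryura, Neoax, and Telodon show the derived state '0' for C1, supporting them as a clade.
C2: derived state '1' in Haliops and Lithops only — synapomorphy for {Haliops, Lithops}.
C3: derived state '1' in Neoax and Telodon only — synapomorphy for {Neoax, Telodon}.
Most parsimonious ingroup topology: ((Lithops,Haliops),((Telodon,Neoax),Euryura)).
Lithops and Haliops share a more recent common ancestor with each other than either does with Euryura, so Euryura is the least closely related of the three.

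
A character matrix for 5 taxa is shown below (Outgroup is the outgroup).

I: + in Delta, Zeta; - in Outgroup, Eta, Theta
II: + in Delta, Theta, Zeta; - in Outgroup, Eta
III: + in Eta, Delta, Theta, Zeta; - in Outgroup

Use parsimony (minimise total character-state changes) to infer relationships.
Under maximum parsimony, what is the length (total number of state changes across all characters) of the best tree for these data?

The outgroup has state '-' for every character, so '+' is the derived state throughout.
I: derived state '+' in Delta and Zeta only — synapomorphy for {Delta, Zeta}.
II: derived state '+' in Delta, Theta, and Zeta only — synapomorphy for {Delta, Theta, Zeta}.
III (derived state '+') is shared by all ingroup taxa — unites the whole ingroup.
Most parsimonious ingroup topology: (Eta,((Delta,Zeta),Theta)).
Changes per character on this tree: I: 1; II: 1; III: 1.
Total = 3.

3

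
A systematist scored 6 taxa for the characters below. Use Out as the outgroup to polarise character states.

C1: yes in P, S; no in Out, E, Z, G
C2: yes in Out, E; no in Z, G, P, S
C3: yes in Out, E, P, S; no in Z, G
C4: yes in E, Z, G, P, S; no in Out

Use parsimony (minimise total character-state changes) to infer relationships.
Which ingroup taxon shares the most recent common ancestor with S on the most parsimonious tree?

P

Character polarity is set by the outgroup: the derived state is whichever differs from the outgroup's state, so for C2, C3 the derived state is 'no', and for the remaining characters it is 'yes'.
C1 (derived state 'yes') is shared by P and S — a synapomorphy uniting that clade.
Only G, P, S, and Z show the derived state 'no' for C2, supporting them as a clade.
C3: derived state 'no' in G and Z only — synapomorphy for {G, Z}.
All ingroup taxa share the derived state 'yes' for C4; it defines the ingroup but does not resolve relationships within it.
Most parsimonious ingroup topology: (E,((Z,G),(P,S))).
S and P form a cherry on this tree, so they are sister taxa.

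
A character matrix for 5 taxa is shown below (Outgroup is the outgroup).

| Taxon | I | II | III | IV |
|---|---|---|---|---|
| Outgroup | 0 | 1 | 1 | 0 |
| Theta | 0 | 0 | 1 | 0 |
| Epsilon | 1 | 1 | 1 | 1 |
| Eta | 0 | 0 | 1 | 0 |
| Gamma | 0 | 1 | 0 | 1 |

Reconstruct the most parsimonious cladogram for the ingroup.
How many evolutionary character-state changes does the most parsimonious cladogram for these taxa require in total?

Character polarity is set by the outgroup: the derived state is whichever differs from the outgroup's state, so for II, III the derived state is '0', and for the remaining characters it is '1'.
I (derived state '1') is unique to Epsilon (autapomorphy; uninformative for grouping).
Only Eta and Theta show the derived state '0' for II, supporting them as a clade.
III (derived state '0') is unique to Gamma (autapomorphy; uninformative for grouping).
IV: derived state '1' in Epsilon and Gamma only — synapomorphy for {Epsilon, Gamma}.
Most parsimonious ingroup topology: ((Theta,Eta),(Epsilon,Gamma)).
Changes per character on this tree: I: 1; II: 1; III: 1; IV: 1.
Total = 4.

4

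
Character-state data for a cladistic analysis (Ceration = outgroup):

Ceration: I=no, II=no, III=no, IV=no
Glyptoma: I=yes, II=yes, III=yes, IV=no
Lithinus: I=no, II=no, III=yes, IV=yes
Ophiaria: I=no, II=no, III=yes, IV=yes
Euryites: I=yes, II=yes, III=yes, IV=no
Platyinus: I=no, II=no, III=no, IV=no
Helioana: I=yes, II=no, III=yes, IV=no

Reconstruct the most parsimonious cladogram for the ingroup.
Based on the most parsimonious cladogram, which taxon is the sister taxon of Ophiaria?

The outgroup has state 'no' for every character, so 'yes' is the derived state throughout.
I: derived state 'yes' in Euryites, Glyptoma, and Helioana only — synapomorphy for {Euryites, Glyptoma, Helioana}.
II: derived state 'yes' in Euryites and Glyptoma only — synapomorphy for {Euryites, Glyptoma}.
Only Euryites, Glyptoma, Helioana, Lithinus, and Ophiaria show the derived state 'yes' for III, supporting them as a clade.
Only Lithinus and Ophiaria show the derived state 'yes' for IV, supporting them as a clade.
Most parsimonious ingroup topology: (((Helioana,(Glyptoma,Euryites)),(Ophiaria,Lithinus)),Platyinus).
Ophiaria and Lithinus form a cherry on this tree, so they are sister taxa.

Lithinus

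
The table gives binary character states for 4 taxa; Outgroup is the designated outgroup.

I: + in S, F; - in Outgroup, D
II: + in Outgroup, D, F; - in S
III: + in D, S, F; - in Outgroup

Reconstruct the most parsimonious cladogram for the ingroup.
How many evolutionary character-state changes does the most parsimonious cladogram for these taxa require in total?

3

Character polarity is set by the outgroup: the derived state is whichever differs from the outgroup's state, so for II the derived state is '-', and for the remaining characters it is '+'.
I: derived state '+' in F and S only — synapomorphy for {F, S}.
II (derived state '-') is unique to S (autapomorphy; uninformative for grouping).
III (derived state '+') is shared by all ingroup taxa — unites the whole ingroup.
Most parsimonious ingroup topology: ((S,F),D).
Changes per character on this tree: I: 1; II: 1; III: 1.
Total = 3.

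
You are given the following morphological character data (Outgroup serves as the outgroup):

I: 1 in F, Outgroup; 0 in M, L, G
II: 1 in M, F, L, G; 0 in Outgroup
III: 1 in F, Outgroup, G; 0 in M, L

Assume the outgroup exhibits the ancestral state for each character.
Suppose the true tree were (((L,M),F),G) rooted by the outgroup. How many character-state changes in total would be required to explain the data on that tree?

4

Map each character onto (((L,M),F),G) (rooted by Outgroup) and count the minimum state changes it requires (Fitch parsimony):
I: 2; II: 1; III: 1.
Total tree length = 4.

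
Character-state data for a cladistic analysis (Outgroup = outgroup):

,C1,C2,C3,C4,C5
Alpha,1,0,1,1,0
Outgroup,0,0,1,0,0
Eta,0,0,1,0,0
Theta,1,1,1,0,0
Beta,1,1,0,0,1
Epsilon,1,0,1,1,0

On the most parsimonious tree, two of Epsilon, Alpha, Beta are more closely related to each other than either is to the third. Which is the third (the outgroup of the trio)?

Beta

Character polarity is set by the outgroup: the derived state is whichever differs from the outgroup's state, so for C3 the derived state is '0', and for the remaining characters it is '1'.
C1: derived state '1' in Alpha, Beta, Epsilon, and Theta only — synapomorphy for {Alpha, Beta, Epsilon, Theta}.
C2 (derived state '1') is shared by Beta and Theta — a synapomorphy uniting that clade.
C3: derived state '0' in Beta only — an autapomorphy, so it tells us nothing about relationships among taxa.
Only Alpha and Epsilon show the derived state '1' for C4, supporting them as a clade.
C5 (derived state '1') is unique to Beta (autapomorphy; uninformative for grouping).
Most parsimonious ingroup topology: (((Epsilon,Alpha),(Beta,Theta)),Eta).
Epsilon and Alpha share a more recent common ancestor with each other than either does with Beta, so Beta is the least closely related of the three.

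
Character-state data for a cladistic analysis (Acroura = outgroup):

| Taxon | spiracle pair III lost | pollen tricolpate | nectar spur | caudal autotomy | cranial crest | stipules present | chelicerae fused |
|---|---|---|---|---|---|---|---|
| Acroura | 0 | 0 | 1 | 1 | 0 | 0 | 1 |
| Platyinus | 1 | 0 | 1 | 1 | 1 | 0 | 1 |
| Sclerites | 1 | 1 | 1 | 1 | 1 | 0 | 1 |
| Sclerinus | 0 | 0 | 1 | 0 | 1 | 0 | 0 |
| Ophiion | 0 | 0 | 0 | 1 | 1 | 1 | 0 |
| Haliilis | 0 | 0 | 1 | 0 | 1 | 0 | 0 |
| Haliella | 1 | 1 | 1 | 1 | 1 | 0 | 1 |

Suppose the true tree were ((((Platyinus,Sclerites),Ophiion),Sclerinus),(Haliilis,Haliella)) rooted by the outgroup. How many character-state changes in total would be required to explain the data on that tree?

Map each character onto ((((Platyinus,Sclerites),Ophiion),Sclerinus),(Haliilis,Haliella)) (rooted by Acroura) and count the minimum state changes it requires (Fitch parsimony):
spiracle pair III lost: 2; pollen tricolpate: 2; nectar spur: 1; caudal autotomy: 2; cranial crest: 1; stipules present: 1; chelicerae fused: 3.
Total tree length = 12.

12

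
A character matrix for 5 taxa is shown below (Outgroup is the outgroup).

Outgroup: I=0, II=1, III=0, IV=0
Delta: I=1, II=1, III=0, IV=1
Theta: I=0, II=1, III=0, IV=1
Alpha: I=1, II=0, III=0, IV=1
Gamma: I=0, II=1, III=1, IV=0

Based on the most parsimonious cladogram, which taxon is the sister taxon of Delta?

Character polarity is set by the outgroup: the derived state is whichever differs from the outgroup's state, so for II the derived state is '0', and for the remaining characters it is '1'.
Only Alpha and Delta show the derived state '1' for I, supporting them as a clade.
II (derived state '0') is unique to Alpha (autapomorphy; uninformative for grouping).
III (derived state '1') is unique to Gamma (autapomorphy; uninformative for grouping).
Only Alpha, Delta, and Theta show the derived state '1' for IV, supporting them as a clade.
Most parsimonious ingroup topology: (((Delta,Alpha),Theta),Gamma).
Delta and Alpha form a cherry on this tree, so they are sister taxa.

Alpha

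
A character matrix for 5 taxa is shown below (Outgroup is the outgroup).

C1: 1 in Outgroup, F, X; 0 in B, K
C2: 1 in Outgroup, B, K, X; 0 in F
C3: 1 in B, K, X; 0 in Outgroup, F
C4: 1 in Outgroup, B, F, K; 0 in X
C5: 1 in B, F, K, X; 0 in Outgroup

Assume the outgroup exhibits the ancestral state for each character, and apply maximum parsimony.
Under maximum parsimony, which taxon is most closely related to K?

B

Character polarity is set by the outgroup: the derived state is whichever differs from the outgroup's state, so for C1, C2, C4 the derived state is '0', and for the remaining characters it is '1'.
C1 (derived state '0') is shared by B and K — a synapomorphy uniting that clade.
C2 (derived state '0') is unique to F (autapomorphy; uninformative for grouping).
C3: derived state '1' in B, K, and X only — synapomorphy for {B, K, X}.
C4: derived state '0' in X only — an autapomorphy, so it tells us nothing about relationships among taxa.
C5 (derived state '1') is shared by all ingroup taxa — unites the whole ingroup.
Most parsimonious ingroup topology: (((B,K),X),F).
K and B form a cherry on this tree, so they are sister taxa.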